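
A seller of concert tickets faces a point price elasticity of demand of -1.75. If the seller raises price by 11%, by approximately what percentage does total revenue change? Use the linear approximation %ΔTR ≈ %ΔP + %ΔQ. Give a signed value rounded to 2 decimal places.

-8.25%

%ΔQ ≈ Ed × %ΔP = (-1.75) × (+11%) = -19.2500%
%ΔTR ≈ %ΔP + %ΔQ = (+11%) + (-19.2500%) = -8.2500%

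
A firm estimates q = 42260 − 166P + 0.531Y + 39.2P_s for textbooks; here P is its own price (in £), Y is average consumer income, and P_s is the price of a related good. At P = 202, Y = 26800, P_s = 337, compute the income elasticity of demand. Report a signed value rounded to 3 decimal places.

At the given values, q = 42260 − 166(202) + 0.531(26800) + 39.2(337) = 36169.2.
∂q/∂Y = 0.531.
E = (0.531) × (26800/36169.2) = 0.39345…

0.393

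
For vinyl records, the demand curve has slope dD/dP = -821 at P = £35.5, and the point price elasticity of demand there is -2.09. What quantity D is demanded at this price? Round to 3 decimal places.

13945.215

Ed = (dD/dP)·(P/D) ⇒ D = (dD/dP)·P/Ed = (-821)·35.5/(-2.09) = 13945.21531…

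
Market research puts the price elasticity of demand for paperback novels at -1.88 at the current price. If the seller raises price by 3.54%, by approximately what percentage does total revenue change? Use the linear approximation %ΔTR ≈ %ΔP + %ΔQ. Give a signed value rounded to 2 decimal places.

%ΔQ ≈ Ed × %ΔP = (-1.88) × (+3.54%) = -6.6552%
%ΔTR ≈ %ΔP + %ΔQ = (+3.54%) + (-6.6552%) = -3.1152%

-3.12%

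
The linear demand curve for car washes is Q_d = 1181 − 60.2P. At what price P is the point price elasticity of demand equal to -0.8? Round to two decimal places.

8.72

Ed = −60.2P/(1181 − 60.2P). Set this equal to -0.8:
60.2P = 0.8·(1181 − 60.2P) ⇒ 60.2P(1 + 0.8) = 0.8·1181
P = 0.8·1181 / (60.2·1.8) = 8.7190…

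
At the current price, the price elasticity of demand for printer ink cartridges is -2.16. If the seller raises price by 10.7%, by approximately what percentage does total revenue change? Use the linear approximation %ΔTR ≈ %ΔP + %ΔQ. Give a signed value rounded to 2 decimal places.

%ΔQ ≈ Ed × %ΔP = (-2.16) × (+10.7%) = -23.1120%
%ΔTR ≈ %ΔP + %ΔQ = (+10.7%) + (-23.1120%) = -12.4120%

-12.41%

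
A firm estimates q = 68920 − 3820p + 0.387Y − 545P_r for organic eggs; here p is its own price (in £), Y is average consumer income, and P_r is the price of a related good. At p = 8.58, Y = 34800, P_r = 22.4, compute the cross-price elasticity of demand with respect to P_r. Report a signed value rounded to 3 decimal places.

At the given values, q = 68920 − 3820(8.58) + 0.387(34800) − 545(22.4) = 37404.
∂q/∂P_r = -545.
E = (-545) × (22.4/37404) = -0.32638…

-0.326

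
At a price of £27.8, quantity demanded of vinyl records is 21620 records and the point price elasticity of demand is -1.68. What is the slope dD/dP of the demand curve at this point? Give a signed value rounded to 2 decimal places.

-1306.53

Ed = (dD/dP)·(P/D) ⇒ dD/dP = Ed·D/P = (-1.68)·21620/27.8 = -1306.5323…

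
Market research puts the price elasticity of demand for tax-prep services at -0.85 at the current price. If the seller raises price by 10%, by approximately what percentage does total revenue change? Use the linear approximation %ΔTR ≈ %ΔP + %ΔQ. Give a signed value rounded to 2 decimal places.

+1.50%

%ΔQ ≈ Ed × %ΔP = (-0.85) × (+10%) = -8.5000%
%ΔTR ≈ %ΔP + %ΔQ = (+10%) + (-8.5000%) = +1.5000%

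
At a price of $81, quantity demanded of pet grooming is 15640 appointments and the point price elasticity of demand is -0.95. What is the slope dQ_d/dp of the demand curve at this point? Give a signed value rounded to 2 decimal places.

Ed = (dQ_d/dp)·(p/Q_d) ⇒ dQ_d/dp = Ed·Q_d/p = (-0.95)·15640/81 = -183.4320…

-183.43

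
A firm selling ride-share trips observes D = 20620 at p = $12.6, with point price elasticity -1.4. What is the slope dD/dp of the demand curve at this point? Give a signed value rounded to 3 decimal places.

-2291.111

Ed = (dD/dp)·(p/D) ⇒ dD/dp = Ed·D/p = (-1.4)·20620/12.6 = -2291.11111…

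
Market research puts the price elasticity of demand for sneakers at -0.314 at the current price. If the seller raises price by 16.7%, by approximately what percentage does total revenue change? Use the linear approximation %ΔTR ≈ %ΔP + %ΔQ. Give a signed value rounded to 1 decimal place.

+11.5%

%ΔQ ≈ Ed × %ΔP = (-0.314) × (+16.7%) = -5.2438%
%ΔTR ≈ %ΔP + %ΔQ = (+16.7%) + (-5.2438%) = +11.4562%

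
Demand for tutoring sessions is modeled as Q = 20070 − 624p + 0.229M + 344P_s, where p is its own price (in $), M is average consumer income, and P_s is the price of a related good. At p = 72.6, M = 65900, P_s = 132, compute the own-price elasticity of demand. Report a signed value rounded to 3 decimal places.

-1.285

At the given values, Q = 20070 − 624(72.6) + 0.229(65900) + 344(132) = 35266.7.
∂Q/∂p = −624.
E = (-624) × (72.6/35266.7) = -1.28456…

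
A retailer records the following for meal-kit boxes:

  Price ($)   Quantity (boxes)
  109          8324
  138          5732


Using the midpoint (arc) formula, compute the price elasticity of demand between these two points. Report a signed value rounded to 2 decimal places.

%ΔQ = (5732 − 8324) / [(8324 + 5732)/2] = -2592/7028 = -0.368810…
%ΔP = (138 − 109) / [(109 + 138)/2] = 29/123.5 = 0.234817…
Arc Ed = %ΔQ / %ΔP = (-2592/7028) / (29/123.5) = -1.5706…

-1.57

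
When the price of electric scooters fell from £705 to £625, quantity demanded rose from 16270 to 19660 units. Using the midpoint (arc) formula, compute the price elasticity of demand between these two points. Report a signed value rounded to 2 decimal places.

-1.57

%ΔQ = (19660 − 16270) / [(16270 + 19660)/2] = 3390/17965 = 0.188700…
%ΔP = (625 − 705) / [(705 + 625)/2] = -80/665 = -0.120300…
Arc Ed = %ΔQ / %ΔP = (3390/17965) / (-80/665) = -1.5685…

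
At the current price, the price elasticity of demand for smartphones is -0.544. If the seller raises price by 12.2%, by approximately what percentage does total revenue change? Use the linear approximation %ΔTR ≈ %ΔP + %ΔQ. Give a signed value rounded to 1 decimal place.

%ΔQ ≈ Ed × %ΔP = (-0.544) × (+12.2%) = -6.6368%
%ΔTR ≈ %ΔP + %ΔQ = (+12.2%) + (-6.6368%) = +5.5632%

+5.6%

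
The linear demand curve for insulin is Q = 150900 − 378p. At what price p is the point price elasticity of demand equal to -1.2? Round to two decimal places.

Ed = −378p/(150900 − 378p). Set this equal to -1.2:
378p = 1.2·(150900 − 378p) ⇒ 378p(1 + 1.2) = 1.2·150900
p = 1.2·150900 / (378·2.2) = 217.7489…

217.75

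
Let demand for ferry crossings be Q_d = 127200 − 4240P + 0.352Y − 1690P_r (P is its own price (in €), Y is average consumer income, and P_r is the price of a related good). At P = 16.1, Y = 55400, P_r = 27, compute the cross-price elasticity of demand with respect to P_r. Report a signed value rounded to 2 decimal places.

At the given values, Q_d = 127200 − 4240(16.1) + 0.352(55400) − 1690(27) = 32806.8.
∂Q_d/∂P_r = -1690.
E = (-1690) × (27/32806.8) = -1.3908…

-1.39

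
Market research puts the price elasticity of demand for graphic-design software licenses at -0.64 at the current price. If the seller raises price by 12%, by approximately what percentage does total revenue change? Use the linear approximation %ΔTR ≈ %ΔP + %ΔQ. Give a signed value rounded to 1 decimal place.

%ΔQ ≈ Ed × %ΔP = (-0.64) × (+12%) = -7.6800%
%ΔTR ≈ %ΔP + %ΔQ = (+12%) + (-7.6800%) = +4.3200%

+4.3%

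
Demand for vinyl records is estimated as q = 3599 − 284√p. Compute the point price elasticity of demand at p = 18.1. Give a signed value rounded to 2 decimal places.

dq/dp = −284/(2√p) = -33.3771. At p = 18.1, q = 2390.75.
Ed = (dq/dp)·(p/q) = (-33.3771) × (18.1/2390.75) = -0.2526…

-0.25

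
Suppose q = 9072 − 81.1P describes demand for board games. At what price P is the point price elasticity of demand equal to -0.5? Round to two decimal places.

Ed = −81.1P/(9072 − 81.1P). Set this equal to -0.5:
81.1P = 0.5·(9072 − 81.1P) ⇒ 81.1P(1 + 0.5) = 0.5·9072
P = 0.5·9072 / (81.1·1.5) = 37.2872…

37.29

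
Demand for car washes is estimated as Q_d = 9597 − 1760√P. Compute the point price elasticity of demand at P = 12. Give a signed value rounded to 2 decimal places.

dQ_d/dP = −1760/(2√P) = -254.034. At P = 12, Q_d = 3500.18.
Ed = (dQ_d/dP)·(P/Q_d) = (-254.034) × (12/3500.18) = -0.8709…

-0.87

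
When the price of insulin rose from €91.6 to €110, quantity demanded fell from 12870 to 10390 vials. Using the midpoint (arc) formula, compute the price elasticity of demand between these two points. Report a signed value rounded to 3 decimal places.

%ΔQ = (10390 − 12870) / [(12870 + 10390)/2] = -2480/11630 = -0.213241…
%ΔP = (110 − 91.6) / [(91.6 + 110)/2] = 18.4/100.8 = 0.182539…
Arc Ed = %ΔQ / %ΔP = (-2480/11630) / (18.4/100.8) = -1.16819…

-1.168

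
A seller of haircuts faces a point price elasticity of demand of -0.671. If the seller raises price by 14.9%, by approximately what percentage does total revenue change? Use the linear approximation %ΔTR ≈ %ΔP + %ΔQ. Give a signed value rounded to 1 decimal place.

%ΔQ ≈ Ed × %ΔP = (-0.671) × (+14.9%) = -9.9979%
%ΔTR ≈ %ΔP + %ΔQ = (+14.9%) + (-9.9979%) = +4.9021%

+4.9%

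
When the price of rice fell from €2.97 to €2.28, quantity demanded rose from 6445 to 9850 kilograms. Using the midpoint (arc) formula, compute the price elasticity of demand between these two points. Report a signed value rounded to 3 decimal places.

-1.590

%ΔQ = (9850 − 6445) / [(6445 + 9850)/2] = 3405/8147.5 = 0.417919…
%ΔP = (2.28 − 2.97) / [(2.97 + 2.28)/2] = -0.69/2.625 = -0.262857…
Arc Ed = %ΔQ / %ΔP = (3405/8147.5) / (-0.69/2.625) = -1.58991…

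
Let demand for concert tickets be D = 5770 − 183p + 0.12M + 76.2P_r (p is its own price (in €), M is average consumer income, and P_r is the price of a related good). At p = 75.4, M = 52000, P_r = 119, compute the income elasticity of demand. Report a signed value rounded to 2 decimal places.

0.86

At the given values, D = 5770 − 183(75.4) + 0.12(52000) + 76.2(119) = 7279.6.
∂D/∂M = 0.12.
E = (0.12) × (52000/7279.6) = 0.8571…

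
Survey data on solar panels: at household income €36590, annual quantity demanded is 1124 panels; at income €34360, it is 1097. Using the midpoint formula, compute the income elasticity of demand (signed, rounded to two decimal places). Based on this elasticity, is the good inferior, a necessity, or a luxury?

0.39; necessity

%ΔQ = (1097 − 1124)/[( 1124 + 1097)/2] = -27/1110.5 = -0.024313…
%ΔIncome = (34360 − 36590)/[( 36590 + 34360)/2] = -2230/35475 = -0.062861…
E_income = (-27/1110.5) / (-2230/35475) = 0.3867…
0 < E_income < 1 ⇒ normal good, necessity.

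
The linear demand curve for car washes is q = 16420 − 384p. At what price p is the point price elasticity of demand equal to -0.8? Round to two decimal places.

Ed = −384p/(16420 − 384p). Set this equal to -0.8:
384p = 0.8·(16420 − 384p) ⇒ 384p(1 + 0.8) = 0.8·16420
p = 0.8·16420 / (384·1.8) = 19.0046…

19.00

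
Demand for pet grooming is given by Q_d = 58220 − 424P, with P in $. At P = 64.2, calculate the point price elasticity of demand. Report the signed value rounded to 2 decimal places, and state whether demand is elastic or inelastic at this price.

dQ_d/dP = −424. At P = 64.2, Q_d = 58220 − 424(64.2) = 30999.2.
Ed = (dQ_d/dP)·(P/Q_d) = −424 × (64.2/30999.2) = -0.8781…
|Ed| = 0.88 < 1, so demand is inelastic.

-0.88; inelastic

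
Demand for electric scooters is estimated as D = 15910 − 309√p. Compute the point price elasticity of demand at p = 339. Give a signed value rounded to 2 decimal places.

dD/dp = −309/(2√p) = -8.39129. At p = 339, D = 10220.7.
Ed = (dD/dp)·(p/D) = (-8.39129) × (339/10220.7) = -0.2783…

-0.28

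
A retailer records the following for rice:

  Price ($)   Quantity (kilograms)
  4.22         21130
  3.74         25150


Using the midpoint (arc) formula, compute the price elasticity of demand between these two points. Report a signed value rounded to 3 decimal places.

-1.440

%ΔQ = (25150 − 21130) / [(21130 + 25150)/2] = 4020/23140 = 0.173725…
%ΔP = (3.74 − 4.22) / [(4.22 + 3.74)/2] = -0.48/3.98 = -0.120603…
Arc Ed = %ΔQ / %ΔP = (4020/23140) / (-0.48/3.98) = -1.44047…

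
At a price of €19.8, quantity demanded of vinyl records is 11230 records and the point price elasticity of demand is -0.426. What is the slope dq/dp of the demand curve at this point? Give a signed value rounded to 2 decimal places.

-241.62

Ed = (dq/dp)·(p/q) ⇒ dq/dp = Ed·q/p = (-0.426)·11230/19.8 = -241.6151…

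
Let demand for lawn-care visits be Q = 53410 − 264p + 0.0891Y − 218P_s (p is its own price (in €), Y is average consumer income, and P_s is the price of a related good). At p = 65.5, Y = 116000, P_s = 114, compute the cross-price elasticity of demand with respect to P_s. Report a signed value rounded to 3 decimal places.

At the given values, Q = 53410 − 264(65.5) + 0.0891(116000) − 218(114) = 21601.6.
∂Q/∂P_s = -218.
E = (-218) × (114/21601.6) = -1.15047…

-1.150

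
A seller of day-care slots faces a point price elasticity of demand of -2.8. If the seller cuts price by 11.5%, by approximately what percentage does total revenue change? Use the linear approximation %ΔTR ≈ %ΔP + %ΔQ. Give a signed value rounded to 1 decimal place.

%ΔQ ≈ Ed × %ΔP = (-2.8) × (-11.5%) = +32.2000%
%ΔTR ≈ %ΔP + %ΔQ = (-11.5%) + (+32.2000%) = +20.7000%

+20.7%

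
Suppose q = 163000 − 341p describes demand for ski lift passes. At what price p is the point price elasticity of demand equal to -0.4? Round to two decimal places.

Ed = −341p/(163000 − 341p). Set this equal to -0.4:
341p = 0.4·(163000 − 341p) ⇒ 341p(1 + 0.4) = 0.4·163000
p = 0.4·163000 / (341·1.4) = 136.5731…

136.57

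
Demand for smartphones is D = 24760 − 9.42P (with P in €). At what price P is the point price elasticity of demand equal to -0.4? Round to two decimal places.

750.99

Ed = −9.42P/(24760 − 9.42P). Set this equal to -0.4:
9.42P = 0.4·(24760 − 9.42P) ⇒ 9.42P(1 + 0.4) = 0.4·24760
P = 0.4·24760 / (9.42·1.4) = 750.9857…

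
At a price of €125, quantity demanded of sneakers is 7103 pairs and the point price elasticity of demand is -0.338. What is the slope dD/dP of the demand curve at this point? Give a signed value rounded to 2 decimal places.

Ed = (dD/dP)·(P/D) ⇒ dD/dP = Ed·D/P = (-0.338)·7103/125 = -19.2065…

-19.21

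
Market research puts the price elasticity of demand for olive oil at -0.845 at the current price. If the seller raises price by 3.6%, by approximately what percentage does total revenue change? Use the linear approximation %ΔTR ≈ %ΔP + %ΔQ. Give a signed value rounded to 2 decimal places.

%ΔQ ≈ Ed × %ΔP = (-0.845) × (+3.6%) = -3.0420%
%ΔTR ≈ %ΔP + %ΔQ = (+3.6%) + (-3.0420%) = +0.5580%

+0.56%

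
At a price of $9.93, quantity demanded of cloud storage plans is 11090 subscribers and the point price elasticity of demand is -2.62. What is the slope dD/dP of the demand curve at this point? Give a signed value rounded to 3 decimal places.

-2926.062

Ed = (dD/dP)·(P/D) ⇒ dD/dP = Ed·D/P = (-2.62)·11090/9.93 = -2926.06243…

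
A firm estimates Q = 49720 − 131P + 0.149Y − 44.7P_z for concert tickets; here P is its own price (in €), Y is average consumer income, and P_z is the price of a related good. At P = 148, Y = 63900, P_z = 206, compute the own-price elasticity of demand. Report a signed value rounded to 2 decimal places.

At the given values, Q = 49720 − 131(148) + 0.149(63900) − 44.7(206) = 30644.9.
∂Q/∂P = −131.
E = (-131) × (148/30644.9) = -0.6326…

-0.63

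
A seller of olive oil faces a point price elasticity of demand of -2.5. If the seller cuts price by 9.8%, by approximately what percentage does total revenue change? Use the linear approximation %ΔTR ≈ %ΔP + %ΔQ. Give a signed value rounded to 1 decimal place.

%ΔQ ≈ Ed × %ΔP = (-2.5) × (-9.8%) = +24.5000%
%ΔTR ≈ %ΔP + %ΔQ = (-9.8%) + (+24.5000%) = +14.7000%

+14.7%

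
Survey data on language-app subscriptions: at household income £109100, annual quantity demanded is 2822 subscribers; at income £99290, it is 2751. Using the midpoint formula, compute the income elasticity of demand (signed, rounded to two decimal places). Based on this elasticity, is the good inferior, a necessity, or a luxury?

0.27; necessity

%ΔQ = (2751 − 2822)/[( 2822 + 2751)/2] = -71/2786.5 = -0.025479…
%ΔIncome = (99290 − 109100)/[( 109100 + 99290)/2] = -9810/104195 = -0.094150…
E_income = (-71/2786.5) / (-9810/104195) = 0.2706…
0 < E_income < 1 ⇒ normal good, necessity.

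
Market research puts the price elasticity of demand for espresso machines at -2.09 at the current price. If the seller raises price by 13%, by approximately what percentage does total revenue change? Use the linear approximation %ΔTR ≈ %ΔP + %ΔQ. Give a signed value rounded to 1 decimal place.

-14.2%

%ΔQ ≈ Ed × %ΔP = (-2.09) × (+13%) = -27.1700%
%ΔTR ≈ %ΔP + %ΔQ = (+13%) + (-27.1700%) = -14.1700%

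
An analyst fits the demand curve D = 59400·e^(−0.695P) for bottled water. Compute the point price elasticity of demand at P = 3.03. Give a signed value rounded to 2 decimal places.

dD/dP = −0.695·D = -5025.88. At P = 3.03, D = 7231.48.
Ed = (dD/dP)·(P/D) = (-5025.88) × (3.03/7231.48) = -2.1058…

-2.11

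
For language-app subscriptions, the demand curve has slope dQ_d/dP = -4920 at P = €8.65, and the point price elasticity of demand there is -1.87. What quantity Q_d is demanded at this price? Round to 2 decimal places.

Ed = (dQ_d/dP)·(P/Q_d) ⇒ Q_d = (dQ_d/dP)·P/Ed = (-4920)·8.65/(-1.87) = 22758.2887…

22758.29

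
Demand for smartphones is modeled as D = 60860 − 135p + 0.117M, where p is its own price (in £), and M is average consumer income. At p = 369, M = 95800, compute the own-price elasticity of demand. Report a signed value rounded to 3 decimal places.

At the given values, D = 60860 − 135(369) + 0.117(95800) = 22253.6.
∂D/∂p = −135.
E = (-135) × (369/22253.6) = -2.23851…

-2.239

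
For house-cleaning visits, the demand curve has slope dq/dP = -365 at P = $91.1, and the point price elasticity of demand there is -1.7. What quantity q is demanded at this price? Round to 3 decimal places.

19559.706

Ed = (dq/dP)·(P/q) ⇒ q = (dq/dP)·P/Ed = (-365)·91.1/(-1.7) = 19559.70588…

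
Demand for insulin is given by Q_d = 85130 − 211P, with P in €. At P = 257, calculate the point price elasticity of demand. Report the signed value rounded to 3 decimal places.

dQ_d/dP = −211. At P = 257, Q_d = 85130 − 211(257) = 30903.
Ed = (dQ_d/dP)·(P/Q_d) = −211 × (257/30903) = -1.75474…

-1.755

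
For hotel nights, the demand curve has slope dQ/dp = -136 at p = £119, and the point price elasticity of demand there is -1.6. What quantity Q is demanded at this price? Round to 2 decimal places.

10115.00

Ed = (dQ/dp)·(p/Q) ⇒ Q = (dQ/dp)·p/Ed = (-136)·119/(-1.6) = 10115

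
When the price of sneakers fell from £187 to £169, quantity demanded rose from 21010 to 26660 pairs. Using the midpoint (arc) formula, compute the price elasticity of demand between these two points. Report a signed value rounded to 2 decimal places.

-2.34

%ΔQ = (26660 − 21010) / [(21010 + 26660)/2] = 5650/23835 = 0.237046…
%ΔP = (169 − 187) / [(187 + 169)/2] = -18/178 = -0.101123…
Arc Ed = %ΔQ / %ΔP = (5650/23835) / (-18/178) = -2.3441…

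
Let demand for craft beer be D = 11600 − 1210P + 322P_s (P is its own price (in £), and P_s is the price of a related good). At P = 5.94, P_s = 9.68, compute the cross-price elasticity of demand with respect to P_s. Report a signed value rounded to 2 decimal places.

0.41

At the given values, D = 11600 − 1210(5.94) + 322(9.68) = 7529.56.
∂D/∂P_s = 322.
E = (322) × (9.68/7529.56) = 0.4139…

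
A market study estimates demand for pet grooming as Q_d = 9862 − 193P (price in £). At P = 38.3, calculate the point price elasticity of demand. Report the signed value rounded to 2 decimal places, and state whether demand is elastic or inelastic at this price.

dQ_d/dP = −193. At P = 38.3, Q_d = 9862 − 193(38.3) = 2470.1.
Ed = (dQ_d/dP)·(P/Q_d) = −193 × (38.3/2470.1) = -2.9925…
|Ed| = 2.99 > 1, so demand is elastic.

-2.99; elastic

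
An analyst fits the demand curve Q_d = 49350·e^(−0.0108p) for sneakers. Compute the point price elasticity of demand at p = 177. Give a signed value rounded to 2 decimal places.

-1.91

dQ_d/dp = −0.0108·Q_d = -78.7977. At p = 177, Q_d = 7296.08.
Ed = (dQ_d/dp)·(p/Q_d) = (-78.7977) × (177/7296.08) = -1.9116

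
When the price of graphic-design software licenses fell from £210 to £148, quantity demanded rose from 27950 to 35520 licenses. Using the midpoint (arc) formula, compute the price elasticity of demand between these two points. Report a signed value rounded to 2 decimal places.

%ΔQ = (35520 − 27950) / [(27950 + 35520)/2] = 7570/31735 = 0.238537…
%ΔP = (148 − 210) / [(210 + 148)/2] = -62/179 = -0.346368…
Arc Ed = %ΔQ / %ΔP = (7570/31735) / (-62/179) = -0.6886…

-0.69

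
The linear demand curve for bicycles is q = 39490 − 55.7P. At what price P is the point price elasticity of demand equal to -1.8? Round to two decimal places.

Ed = −55.7P/(39490 − 55.7P). Set this equal to -1.8:
55.7P = 1.8·(39490 − 55.7P) ⇒ 55.7P(1 + 1.8) = 1.8·39490
P = 1.8·39490 / (55.7·2.8) = 455.7707…

455.77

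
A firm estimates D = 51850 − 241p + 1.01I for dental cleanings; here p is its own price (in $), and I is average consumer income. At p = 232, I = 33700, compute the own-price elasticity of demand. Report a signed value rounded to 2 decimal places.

At the given values, D = 51850 − 241(232) + 1.01(33700) = 29975.
∂D/∂p = −241.
E = (-241) × (232/29975) = -1.8652…

-1.87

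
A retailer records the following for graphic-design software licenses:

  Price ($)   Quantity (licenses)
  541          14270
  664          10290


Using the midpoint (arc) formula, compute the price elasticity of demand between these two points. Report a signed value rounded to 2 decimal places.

-1.59

%ΔQ = (10290 − 14270) / [(14270 + 10290)/2] = -3980/12280 = -0.324104…
%ΔP = (664 − 541) / [(541 + 664)/2] = 123/602.5 = 0.204149…
Arc Ed = %ΔQ / %ΔP = (-3980/12280) / (123/602.5) = -1.5875…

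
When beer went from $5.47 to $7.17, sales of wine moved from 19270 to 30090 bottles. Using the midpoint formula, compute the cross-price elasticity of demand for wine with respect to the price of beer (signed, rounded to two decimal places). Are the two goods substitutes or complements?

%ΔQ_{wine} = (30090 − 19270)/avg = 10820/24680 = 0.438411…
%ΔP_{beer} = (7.17 − 5.47)/avg = 1.7/6.32 = 0.268987…
E_cross = (10820/24680) / (1.7/6.32) = 1.6298…
E_cross > 0 ⇒ the goods are substitutes.

1.63; substitutes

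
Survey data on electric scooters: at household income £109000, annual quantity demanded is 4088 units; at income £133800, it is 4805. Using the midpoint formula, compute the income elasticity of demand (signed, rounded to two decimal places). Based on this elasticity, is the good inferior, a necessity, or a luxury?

0.79; necessity

%ΔQ = (4805 − 4088)/[( 4088 + 4805)/2] = 717/4446.5 = 0.161250…
%ΔIncome = (133800 − 109000)/[( 109000 + 133800)/2] = 24800/121400 = 0.204283…
E_income = (717/4446.5) / (24800/121400) = 0.7893…
0 < E_income < 1 ⇒ normal good, necessity.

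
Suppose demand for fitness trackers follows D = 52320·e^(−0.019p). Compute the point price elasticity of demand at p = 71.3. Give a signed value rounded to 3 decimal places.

dD/dp = −0.019·D = -256.497. At p = 71.3, D = 13499.9.
Ed = (dD/dp)·(p/D) = (-256.497) × (71.3/13499.9) = -1.3547

-1.355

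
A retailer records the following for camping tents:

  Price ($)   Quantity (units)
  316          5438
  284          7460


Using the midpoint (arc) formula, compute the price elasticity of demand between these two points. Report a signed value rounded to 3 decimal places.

%ΔQ = (7460 − 5438) / [(5438 + 7460)/2] = 2022/6449 = 0.313536…
%ΔP = (284 − 316) / [(316 + 284)/2] = -32/300 = -0.106666…
Arc Ed = %ΔQ / %ΔP = (2022/6449) / (-32/300) = -2.93940…

-2.939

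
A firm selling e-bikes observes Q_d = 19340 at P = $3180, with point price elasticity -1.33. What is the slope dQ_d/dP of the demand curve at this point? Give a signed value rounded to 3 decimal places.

-8.089

Ed = (dQ_d/dP)·(P/Q_d) ⇒ dQ_d/dP = Ed·Q_d/P = (-1.33)·19340/3180 = -8.08874…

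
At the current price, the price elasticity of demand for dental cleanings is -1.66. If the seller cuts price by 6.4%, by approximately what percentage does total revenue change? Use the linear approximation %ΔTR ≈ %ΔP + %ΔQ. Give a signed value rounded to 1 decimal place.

%ΔQ ≈ Ed × %ΔP = (-1.66) × (-6.4%) = +10.6240%
%ΔTR ≈ %ΔP + %ΔQ = (-6.4%) + (+10.6240%) = +4.2240%

+4.2%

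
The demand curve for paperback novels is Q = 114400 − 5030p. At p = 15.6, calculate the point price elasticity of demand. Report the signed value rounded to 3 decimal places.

-2.184

dQ/dp = −5030. At p = 15.6, Q = 114400 − 5030(15.6) = 35932.
Ed = (dQ/dp)·(p/Q) = −5030 × (15.6/35932) = -2.18379…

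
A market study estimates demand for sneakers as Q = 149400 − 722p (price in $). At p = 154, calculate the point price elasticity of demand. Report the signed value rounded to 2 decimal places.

-2.91

dQ/dp = −722. At p = 154, Q = 149400 − 722(154) = 38212.
Ed = (dQ/dp)·(p/Q) = −722 × (154/38212) = -2.9097…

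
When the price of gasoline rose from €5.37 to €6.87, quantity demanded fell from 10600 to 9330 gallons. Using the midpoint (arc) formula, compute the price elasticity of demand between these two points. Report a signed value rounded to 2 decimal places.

%ΔQ = (9330 − 10600) / [(10600 + 9330)/2] = -1270/9965 = -0.127446…
%ΔP = (6.87 − 5.37) / [(5.37 + 6.87)/2] = 1.5/6.12 = 0.245098…
Arc Ed = %ΔQ / %ΔP = (-1270/9965) / (1.5/6.12) = -0.5199…

-0.52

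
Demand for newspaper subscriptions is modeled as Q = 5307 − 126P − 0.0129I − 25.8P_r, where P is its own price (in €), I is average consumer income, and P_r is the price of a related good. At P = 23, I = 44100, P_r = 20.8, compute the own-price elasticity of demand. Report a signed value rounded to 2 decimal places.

-2.22

At the given values, Q = 5307 − 126(23) − 0.0129(44100) − 25.8(20.8) = 1303.47.
∂Q/∂P = −126.
E = (-126) × (23/1303.47) = -2.2232…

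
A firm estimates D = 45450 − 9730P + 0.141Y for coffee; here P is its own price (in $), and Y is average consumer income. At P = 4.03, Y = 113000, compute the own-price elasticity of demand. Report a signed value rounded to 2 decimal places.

At the given values, D = 45450 − 9730(4.03) + 0.141(113000) = 22171.1.
∂D/∂P = −9730.
E = (-9730) × (4.03/22171.1) = -1.7686…

-1.77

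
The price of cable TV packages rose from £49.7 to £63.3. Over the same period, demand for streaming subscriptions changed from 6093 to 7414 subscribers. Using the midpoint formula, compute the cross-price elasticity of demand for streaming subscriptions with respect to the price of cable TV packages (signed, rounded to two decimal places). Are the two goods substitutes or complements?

%ΔQ_{streaming subscriptions} = (7414 − 6093)/avg = 1321/6753.5 = 0.195602…
%ΔP_{cable TV packages} = (63.3 − 49.7)/avg = 13.6/56.5 = 0.240707…
E_cross = (1321/6753.5) / (13.6/56.5) = 0.8126…
E_cross > 0 ⇒ the goods are substitutes.

0.81; substitutes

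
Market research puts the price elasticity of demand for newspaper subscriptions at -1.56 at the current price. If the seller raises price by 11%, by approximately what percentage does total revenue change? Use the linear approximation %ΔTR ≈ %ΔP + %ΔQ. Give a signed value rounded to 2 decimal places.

%ΔQ ≈ Ed × %ΔP = (-1.56) × (+11%) = -17.1600%
%ΔTR ≈ %ΔP + %ΔQ = (+11%) + (-17.1600%) = -6.1600%

-6.16%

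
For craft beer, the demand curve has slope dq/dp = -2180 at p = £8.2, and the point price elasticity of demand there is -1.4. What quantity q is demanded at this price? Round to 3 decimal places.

12768.571

Ed = (dq/dp)·(p/q) ⇒ q = (dq/dp)·p/Ed = (-2180)·8.2/(-1.4) = 12768.57142…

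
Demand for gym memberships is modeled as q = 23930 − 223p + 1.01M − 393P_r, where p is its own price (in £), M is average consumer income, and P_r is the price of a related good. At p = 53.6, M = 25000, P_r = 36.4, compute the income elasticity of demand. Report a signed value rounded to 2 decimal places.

At the given values, q = 23930 − 223(53.6) + 1.01(25000) − 393(36.4) = 22922.
∂q/∂M = 1.01.
E = (1.01) × (25000/22922) = 1.1015…

1.10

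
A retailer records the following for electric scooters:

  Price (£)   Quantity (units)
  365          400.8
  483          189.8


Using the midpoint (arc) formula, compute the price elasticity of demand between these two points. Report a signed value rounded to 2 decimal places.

-2.57

%ΔQ = (189.8 − 400.8) / [(400.8 + 189.8)/2] = -211/295.3 = -0.714527…
%ΔP = (483 − 365) / [(365 + 483)/2] = 118/424 = 0.278301…
Arc Ed = %ΔQ / %ΔP = (-211/295.3) / (118/424) = -2.5674…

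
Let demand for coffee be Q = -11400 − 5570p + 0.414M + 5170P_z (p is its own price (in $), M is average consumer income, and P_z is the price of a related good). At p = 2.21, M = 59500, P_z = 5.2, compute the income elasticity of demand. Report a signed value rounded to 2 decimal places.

0.89

At the given values, Q = -11400 − 5570(2.21) + 0.414(59500) + 5170(5.2) = 27807.3.
∂Q/∂M = 0.414.
E = (0.414) × (59500/27807.3) = 0.8858…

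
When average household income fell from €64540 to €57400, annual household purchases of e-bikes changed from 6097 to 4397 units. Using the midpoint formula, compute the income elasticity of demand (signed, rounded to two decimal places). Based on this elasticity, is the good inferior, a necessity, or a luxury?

2.77; luxury

%ΔQ = (4397 − 6097)/[( 6097 + 4397)/2] = -1700/5247 = -0.323994…
%ΔIncome = (57400 − 64540)/[( 64540 + 57400)/2] = -7140/60970 = -0.117106…
E_income = (-1700/5247) / (-7140/60970) = 2.7666…
E_income > 1 ⇒ normal good, luxury.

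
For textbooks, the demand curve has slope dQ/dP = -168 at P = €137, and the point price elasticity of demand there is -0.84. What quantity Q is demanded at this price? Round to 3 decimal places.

Ed = (dQ/dP)·(P/Q) ⇒ Q = (dQ/dP)·P/Ed = (-168)·137/(-0.84) = 27400

27400.000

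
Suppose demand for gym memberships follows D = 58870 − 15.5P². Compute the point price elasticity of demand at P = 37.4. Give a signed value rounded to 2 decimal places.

-1.17

dD/dP = −2·15.5·P = -1159.4. At P = 37.4, D = 37189.22.
Ed = (dD/dP)·(P/D) = (-1159.4) × (37.4/37189.22) = -1.1659…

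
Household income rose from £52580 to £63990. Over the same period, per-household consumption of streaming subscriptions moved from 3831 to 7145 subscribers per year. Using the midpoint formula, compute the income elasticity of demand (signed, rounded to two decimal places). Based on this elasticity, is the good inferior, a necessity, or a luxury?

3.08; luxury

%ΔQ = (7145 − 3831)/[( 3831 + 7145)/2] = 3314/5488 = 0.603862…
%ΔIncome = (63990 − 52580)/[( 52580 + 63990)/2] = 11410/58285 = 0.195762…
E_income = (3314/5488) / (11410/58285) = 3.0846…
E_income > 1 ⇒ normal good, luxury.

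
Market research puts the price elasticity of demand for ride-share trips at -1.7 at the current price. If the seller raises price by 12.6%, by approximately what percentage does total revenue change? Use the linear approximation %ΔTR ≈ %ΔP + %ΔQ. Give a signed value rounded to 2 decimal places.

%ΔQ ≈ Ed × %ΔP = (-1.7) × (+12.6%) = -21.4200%
%ΔTR ≈ %ΔP + %ΔQ = (+12.6%) + (-21.4200%) = -8.8200%

-8.82%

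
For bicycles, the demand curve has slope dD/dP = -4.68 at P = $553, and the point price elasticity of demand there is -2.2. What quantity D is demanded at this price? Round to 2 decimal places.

1176.38

Ed = (dD/dP)·(P/D) ⇒ D = (dD/dP)·P/Ed = (-4.68)·553/(-2.2) = 1176.3818…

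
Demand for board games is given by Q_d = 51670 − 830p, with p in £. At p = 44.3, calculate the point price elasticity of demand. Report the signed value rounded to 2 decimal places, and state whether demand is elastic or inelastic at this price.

dQ_d/dp = −830. At p = 44.3, Q_d = 51670 − 830(44.3) = 14901.
Ed = (dQ_d/dp)·(p/Q_d) = −830 × (44.3/14901) = -2.4675…
|Ed| = 2.47 > 1, so demand is elastic.

-2.47; elastic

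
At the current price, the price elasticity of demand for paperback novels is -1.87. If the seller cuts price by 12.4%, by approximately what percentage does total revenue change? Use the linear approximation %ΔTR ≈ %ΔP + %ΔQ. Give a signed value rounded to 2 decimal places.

+10.79%

%ΔQ ≈ Ed × %ΔP = (-1.87) × (-12.4%) = +23.1880%
%ΔTR ≈ %ΔP + %ΔQ = (-12.4%) + (+23.1880%) = +10.7880%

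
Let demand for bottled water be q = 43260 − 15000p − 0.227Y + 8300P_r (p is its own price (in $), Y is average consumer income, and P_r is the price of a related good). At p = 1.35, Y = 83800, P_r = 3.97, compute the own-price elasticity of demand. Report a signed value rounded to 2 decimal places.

At the given values, q = 43260 − 15000(1.35) − 0.227(83800) + 8300(3.97) = 36938.4.
∂q/∂p = −15000.
E = (-15000) × (1.35/36938.4) = -0.5482…

-0.55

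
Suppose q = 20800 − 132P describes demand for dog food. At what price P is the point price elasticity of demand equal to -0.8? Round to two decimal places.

Ed = −132P/(20800 − 132P). Set this equal to -0.8:
132P = 0.8·(20800 − 132P) ⇒ 132P(1 + 0.8) = 0.8·20800
P = 0.8·20800 / (132·1.8) = 70.0336…

70.03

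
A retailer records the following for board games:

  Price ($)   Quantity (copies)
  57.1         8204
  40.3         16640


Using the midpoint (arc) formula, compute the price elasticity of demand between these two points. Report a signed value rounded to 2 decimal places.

-1.97

%ΔQ = (16640 − 8204) / [(8204 + 16640)/2] = 8436/12422 = 0.679117…
%ΔP = (40.3 − 57.1) / [(57.1 + 40.3)/2] = -16.8/48.7 = -0.344969…
Arc Ed = %ΔQ / %ΔP = (8436/12422) / (-16.8/48.7) = -1.9686…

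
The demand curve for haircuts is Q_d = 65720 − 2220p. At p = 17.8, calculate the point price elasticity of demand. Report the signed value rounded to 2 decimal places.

dQ_d/dp = −2220. At p = 17.8, Q_d = 65720 − 2220(17.8) = 26204.
Ed = (dQ_d/dp)·(p/Q_d) = −2220 × (17.8/26204) = -1.5080…

-1.51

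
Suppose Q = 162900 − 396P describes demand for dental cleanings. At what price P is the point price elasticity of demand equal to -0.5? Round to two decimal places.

Ed = −396P/(162900 − 396P). Set this equal to -0.5:
396P = 0.5·(162900 − 396P) ⇒ 396P(1 + 0.5) = 0.5·162900
P = 0.5·162900 / (396·1.5) = 137.1212…

137.12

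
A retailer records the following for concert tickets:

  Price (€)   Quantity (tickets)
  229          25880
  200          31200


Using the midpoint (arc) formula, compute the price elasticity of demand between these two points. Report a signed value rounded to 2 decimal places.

%ΔQ = (31200 − 25880) / [(25880 + 31200)/2] = 5320/28540 = 0.186405…
%ΔP = (200 − 229) / [(229 + 200)/2] = -29/214.5 = -0.135198…
Arc Ed = %ΔQ / %ΔP = (5320/28540) / (-29/214.5) = -1.3787…

-1.38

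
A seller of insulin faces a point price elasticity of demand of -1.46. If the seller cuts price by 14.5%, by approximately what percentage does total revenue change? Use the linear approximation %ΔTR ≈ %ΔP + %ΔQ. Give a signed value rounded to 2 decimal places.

%ΔQ ≈ Ed × %ΔP = (-1.46) × (-14.5%) = +21.1700%
%ΔTR ≈ %ΔP + %ΔQ = (-14.5%) + (+21.1700%) = +6.6700%

+6.67%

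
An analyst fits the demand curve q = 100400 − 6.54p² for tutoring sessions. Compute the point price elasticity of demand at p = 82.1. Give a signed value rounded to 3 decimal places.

-1.565

dq/dp = −2·6.54·p = -1073.868. At p = 82.1, q = 56317.7186.
Ed = (dq/dp)·(p/q) = (-1073.868) × (82.1/56317.7186) = -1.56548…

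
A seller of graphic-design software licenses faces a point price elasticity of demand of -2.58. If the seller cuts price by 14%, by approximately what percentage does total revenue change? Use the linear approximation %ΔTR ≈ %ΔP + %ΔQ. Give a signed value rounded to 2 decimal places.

%ΔQ ≈ Ed × %ΔP = (-2.58) × (-14%) = +36.1200%
%ΔTR ≈ %ΔP + %ΔQ = (-14%) + (+36.1200%) = +22.1200%

+22.12%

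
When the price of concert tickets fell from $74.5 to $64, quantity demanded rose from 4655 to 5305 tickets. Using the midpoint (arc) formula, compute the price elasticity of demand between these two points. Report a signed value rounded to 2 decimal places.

%ΔQ = (5305 − 4655) / [(4655 + 5305)/2] = 650/4980 = 0.130522…
%ΔP = (64 − 74.5) / [(74.5 + 64)/2] = -10.5/69.25 = -0.151624…
Arc Ed = %ΔQ / %ΔP = (650/4980) / (-10.5/69.25) = -0.8608…

-0.86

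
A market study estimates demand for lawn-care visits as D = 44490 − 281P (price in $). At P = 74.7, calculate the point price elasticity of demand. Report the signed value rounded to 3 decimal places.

dD/dP = −281. At P = 74.7, D = 44490 − 281(74.7) = 23499.3.
Ed = (dD/dP)·(P/D) = −281 × (74.7/23499.3) = -0.89324…

-0.893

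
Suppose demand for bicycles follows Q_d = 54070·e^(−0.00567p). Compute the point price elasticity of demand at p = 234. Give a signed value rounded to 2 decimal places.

-1.33

dQ_d/dp = −0.00567·Q_d = -81.3441. At p = 234, Q_d = 14346.4.
Ed = (dQ_d/dp)·(p/Q_d) = (-81.3441) × (234/14346.4) = -1.3267…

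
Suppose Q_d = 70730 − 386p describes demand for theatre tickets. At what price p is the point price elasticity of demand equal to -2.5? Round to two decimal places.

130.88

Ed = −386p/(70730 − 386p). Set this equal to -2.5:
386p = 2.5·(70730 − 386p) ⇒ 386p(1 + 2.5) = 2.5·70730
p = 2.5·70730 / (386·3.5) = 130.8845…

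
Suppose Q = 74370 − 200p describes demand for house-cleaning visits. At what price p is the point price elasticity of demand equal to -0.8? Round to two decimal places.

Ed = −200p/(74370 − 200p). Set this equal to -0.8:
200p = 0.8·(74370 − 200p) ⇒ 200p(1 + 0.8) = 0.8·74370
p = 0.8·74370 / (200·1.8) = 165.2666…

165.27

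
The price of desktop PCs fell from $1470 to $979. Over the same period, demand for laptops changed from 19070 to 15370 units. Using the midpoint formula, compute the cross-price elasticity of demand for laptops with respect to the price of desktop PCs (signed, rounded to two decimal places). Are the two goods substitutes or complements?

%ΔQ_{laptops} = (15370 − 19070)/avg = -3700/17220 = -0.214866…
%ΔP_{desktop PCs} = (979 − 1470)/avg = -491/1224.5 = -0.400979…
E_cross = (-3700/17220) / (-491/1224.5) = 0.5358…
E_cross > 0 ⇒ the goods are substitutes.

0.54; substitutes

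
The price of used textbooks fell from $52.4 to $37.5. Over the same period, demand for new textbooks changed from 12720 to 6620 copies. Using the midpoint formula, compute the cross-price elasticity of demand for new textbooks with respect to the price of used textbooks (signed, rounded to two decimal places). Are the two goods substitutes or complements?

%ΔQ_{new textbooks} = (6620 − 12720)/avg = -6100/9670 = -0.630816…
%ΔP_{used textbooks} = (37.5 − 52.4)/avg = -14.9/44.95 = -0.331479…
E_cross = (-6100/9670) / (-14.9/44.95) = 1.9030…
E_cross > 0 ⇒ the goods are substitutes.

1.90; substitutes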